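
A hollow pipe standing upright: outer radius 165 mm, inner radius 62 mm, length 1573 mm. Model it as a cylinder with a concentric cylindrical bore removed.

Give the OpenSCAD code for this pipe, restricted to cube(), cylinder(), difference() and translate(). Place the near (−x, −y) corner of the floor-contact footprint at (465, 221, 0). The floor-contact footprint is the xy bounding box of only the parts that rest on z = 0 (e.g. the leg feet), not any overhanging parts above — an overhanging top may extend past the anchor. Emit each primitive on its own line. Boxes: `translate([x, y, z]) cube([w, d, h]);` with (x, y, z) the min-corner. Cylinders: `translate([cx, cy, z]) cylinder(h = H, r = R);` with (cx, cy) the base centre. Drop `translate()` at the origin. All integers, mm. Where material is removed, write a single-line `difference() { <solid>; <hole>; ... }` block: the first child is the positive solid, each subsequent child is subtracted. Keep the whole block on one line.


difference() { translate([630, 386, 0]) cylinder(h = 1573, r = 165); translate([630, 386, 0]) cylinder(h = 1573, r = 62); }


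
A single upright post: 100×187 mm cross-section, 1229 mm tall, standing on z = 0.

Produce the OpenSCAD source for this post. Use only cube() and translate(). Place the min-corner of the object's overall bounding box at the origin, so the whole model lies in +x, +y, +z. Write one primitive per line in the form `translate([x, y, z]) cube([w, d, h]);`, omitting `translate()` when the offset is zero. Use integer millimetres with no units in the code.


cube([100, 187, 1229]);


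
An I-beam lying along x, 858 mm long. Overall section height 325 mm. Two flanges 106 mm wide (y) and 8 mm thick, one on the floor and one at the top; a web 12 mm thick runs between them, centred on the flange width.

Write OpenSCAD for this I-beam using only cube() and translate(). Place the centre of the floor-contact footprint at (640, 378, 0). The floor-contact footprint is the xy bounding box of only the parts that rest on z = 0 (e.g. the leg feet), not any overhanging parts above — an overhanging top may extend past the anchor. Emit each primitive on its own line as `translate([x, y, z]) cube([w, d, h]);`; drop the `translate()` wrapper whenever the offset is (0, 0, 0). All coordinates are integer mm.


translate([211, 325, 0]) cube([858, 106, 8]);
translate([211, 372, 8]) cube([858, 12, 309]);
translate([211, 325, 317]) cube([858, 106, 8]);


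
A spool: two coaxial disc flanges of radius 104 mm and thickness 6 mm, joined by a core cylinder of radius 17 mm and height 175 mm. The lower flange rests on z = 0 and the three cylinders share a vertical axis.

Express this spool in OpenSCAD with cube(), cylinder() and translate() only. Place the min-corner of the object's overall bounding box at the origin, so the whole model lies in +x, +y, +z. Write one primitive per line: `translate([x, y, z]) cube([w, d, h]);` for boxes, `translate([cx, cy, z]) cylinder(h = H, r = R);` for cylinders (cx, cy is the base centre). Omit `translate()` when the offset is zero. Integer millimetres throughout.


translate([104, 104, 0]) cylinder(h = 6, r = 104);
translate([104, 104, 6]) cylinder(h = 175, r = 17);
translate([104, 104, 181]) cylinder(h = 6, r = 104);


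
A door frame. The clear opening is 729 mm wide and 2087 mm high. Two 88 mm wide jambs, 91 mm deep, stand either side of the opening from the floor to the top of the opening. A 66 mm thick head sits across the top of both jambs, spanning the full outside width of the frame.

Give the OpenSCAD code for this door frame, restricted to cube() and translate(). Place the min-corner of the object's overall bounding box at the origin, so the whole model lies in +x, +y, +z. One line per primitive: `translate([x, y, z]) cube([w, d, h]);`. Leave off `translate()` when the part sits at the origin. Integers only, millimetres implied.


cube([88, 91, 2087]);
translate([817, 0, 0]) cube([88, 91, 2087]);
translate([0, 0, 2087]) cube([905, 91, 66]);


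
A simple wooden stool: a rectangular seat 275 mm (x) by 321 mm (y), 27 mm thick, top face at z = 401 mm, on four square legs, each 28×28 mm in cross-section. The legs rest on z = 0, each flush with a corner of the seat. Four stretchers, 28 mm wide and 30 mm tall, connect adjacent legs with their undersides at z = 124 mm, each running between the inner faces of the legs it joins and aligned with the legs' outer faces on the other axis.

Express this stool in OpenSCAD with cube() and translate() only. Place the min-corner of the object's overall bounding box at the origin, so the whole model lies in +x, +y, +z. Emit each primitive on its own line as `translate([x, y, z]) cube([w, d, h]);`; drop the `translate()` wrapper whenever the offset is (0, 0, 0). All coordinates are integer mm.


translate([0, 0, 374]) cube([275, 321, 27]);
cube([28, 28, 374]);
translate([247, 0, 0]) cube([28, 28, 374]);
translate([0, 293, 0]) cube([28, 28, 374]);
translate([247, 293, 0]) cube([28, 28, 374]);
translate([28, 0, 124]) cube([219, 28, 30]);
translate([28, 293, 124]) cube([219, 28, 30]);
translate([0, 28, 124]) cube([28, 265, 30]);
translate([247, 28, 124]) cube([28, 265, 30]);


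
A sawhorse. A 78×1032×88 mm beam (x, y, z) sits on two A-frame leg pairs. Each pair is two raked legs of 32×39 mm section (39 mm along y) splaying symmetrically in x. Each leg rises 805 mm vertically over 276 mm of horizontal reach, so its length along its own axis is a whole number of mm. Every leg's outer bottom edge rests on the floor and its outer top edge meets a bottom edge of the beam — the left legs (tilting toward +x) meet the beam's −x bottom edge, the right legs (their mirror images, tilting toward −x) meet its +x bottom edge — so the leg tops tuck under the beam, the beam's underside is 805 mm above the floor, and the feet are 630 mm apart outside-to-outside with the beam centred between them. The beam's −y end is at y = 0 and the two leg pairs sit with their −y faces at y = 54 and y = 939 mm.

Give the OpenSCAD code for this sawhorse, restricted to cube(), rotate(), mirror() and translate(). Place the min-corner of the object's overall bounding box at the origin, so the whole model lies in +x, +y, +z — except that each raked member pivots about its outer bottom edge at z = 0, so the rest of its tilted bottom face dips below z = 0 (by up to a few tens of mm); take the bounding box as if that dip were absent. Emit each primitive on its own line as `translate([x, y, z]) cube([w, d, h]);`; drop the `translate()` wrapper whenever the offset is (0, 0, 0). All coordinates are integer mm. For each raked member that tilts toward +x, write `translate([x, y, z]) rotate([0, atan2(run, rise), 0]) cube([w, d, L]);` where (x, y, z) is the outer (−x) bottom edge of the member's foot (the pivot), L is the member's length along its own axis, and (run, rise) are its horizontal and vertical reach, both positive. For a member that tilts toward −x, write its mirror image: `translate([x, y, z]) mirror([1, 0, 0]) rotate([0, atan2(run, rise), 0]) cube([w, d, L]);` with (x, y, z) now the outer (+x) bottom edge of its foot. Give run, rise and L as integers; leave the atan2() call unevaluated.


translate([276, 0, 805]) cube([78, 1032, 88]);
translate([0, 54, 0]) rotate([0, atan2(276, 805), 0]) cube([32, 39, 851]);
translate([630, 54, 0]) mirror([1, 0, 0]) rotate([0, atan2(276, 805), 0]) cube([32, 39, 851]);
translate([0, 939, 0]) rotate([0, atan2(276, 805), 0]) cube([32, 39, 851]);
translate([630, 939, 0]) mirror([1, 0, 0]) rotate([0, atan2(276, 805), 0]) cube([32, 39, 851]);


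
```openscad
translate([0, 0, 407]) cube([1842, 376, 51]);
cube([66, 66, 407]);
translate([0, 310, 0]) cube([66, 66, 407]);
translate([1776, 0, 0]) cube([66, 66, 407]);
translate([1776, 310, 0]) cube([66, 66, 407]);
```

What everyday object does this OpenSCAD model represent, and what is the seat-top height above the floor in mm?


A bench. The seat-top height is 458 mm.

A long slab on four corner posts — a bench. The slab sits at z = 407 with thickness 51, so the top is 407 + 51 = 458 mm.


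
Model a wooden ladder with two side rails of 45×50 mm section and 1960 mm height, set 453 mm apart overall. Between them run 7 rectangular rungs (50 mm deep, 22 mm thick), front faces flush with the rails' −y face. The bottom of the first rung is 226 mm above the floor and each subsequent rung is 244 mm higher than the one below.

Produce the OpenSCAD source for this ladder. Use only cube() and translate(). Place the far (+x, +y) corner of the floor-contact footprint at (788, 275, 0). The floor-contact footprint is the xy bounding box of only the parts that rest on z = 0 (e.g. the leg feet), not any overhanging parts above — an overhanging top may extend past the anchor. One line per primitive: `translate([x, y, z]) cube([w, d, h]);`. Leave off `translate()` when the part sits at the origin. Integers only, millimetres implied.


// rung span = 453 - 2*45 = 363
// rung[k] z = 226 + k*244
translate([335, 225, 0]) cube([45, 50, 1960]);
translate([743, 225, 0]) cube([45, 50, 1960]);
translate([380, 225, 226]) cube([363, 50, 22]);
translate([380, 225, 470]) cube([363, 50, 22]);
translate([380, 225, 714]) cube([363, 50, 22]);
translate([380, 225, 958]) cube([363, 50, 22]);
translate([380, 225, 1202]) cube([363, 50, 22]);
translate([380, 225, 1446]) cube([363, 50, 22]);
translate([380, 225, 1690]) cube([363, 50, 22]);


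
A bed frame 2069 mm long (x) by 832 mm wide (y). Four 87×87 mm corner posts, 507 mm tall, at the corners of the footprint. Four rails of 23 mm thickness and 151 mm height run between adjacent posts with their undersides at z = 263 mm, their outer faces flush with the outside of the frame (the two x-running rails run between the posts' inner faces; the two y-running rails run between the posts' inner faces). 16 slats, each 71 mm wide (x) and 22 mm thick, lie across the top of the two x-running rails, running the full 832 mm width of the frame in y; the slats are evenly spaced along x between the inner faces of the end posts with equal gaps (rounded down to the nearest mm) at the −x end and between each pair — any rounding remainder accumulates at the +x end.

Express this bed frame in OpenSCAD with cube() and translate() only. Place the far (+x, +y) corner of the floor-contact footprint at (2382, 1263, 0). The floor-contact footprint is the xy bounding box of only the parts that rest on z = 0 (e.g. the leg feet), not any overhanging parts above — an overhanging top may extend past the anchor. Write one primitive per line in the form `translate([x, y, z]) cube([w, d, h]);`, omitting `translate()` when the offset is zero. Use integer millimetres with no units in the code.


// slat z = rail_z + rail_h = 263 + 151 = 414
// slat gap = ⌊(1895 − 16·71) / 17⌋ = 44
translate([313, 431, 0]) cube([87, 87, 507]);
translate([313, 1176, 0]) cube([87, 87, 507]);
translate([2295, 431, 0]) cube([87, 87, 507]);
translate([2295, 1176, 0]) cube([87, 87, 507]);
translate([400, 431, 263]) cube([1895, 23, 151]);
translate([400, 1240, 263]) cube([1895, 23, 151]);
translate([313, 518, 263]) cube([23, 658, 151]);
translate([2359, 518, 263]) cube([23, 658, 151]);
translate([444, 431, 414]) cube([71, 832, 22]);
translate([559, 431, 414]) cube([71, 832, 22]);
translate([674, 431, 414]) cube([71, 832, 22]);
translate([789, 431, 414]) cube([71, 832, 22]);
translate([904, 431, 414]) cube([71, 832, 22]);
translate([1019, 431, 414]) cube([71, 832, 22]);
translate([1134, 431, 414]) cube([71, 832, 22]);
translate([1249, 431, 414]) cube([71, 832, 22]);
translate([1364, 431, 414]) cube([71, 832, 22]);
translate([1479, 431, 414]) cube([71, 832, 22]);
translate([1594, 431, 414]) cube([71, 832, 22]);
translate([1709, 431, 414]) cube([71, 832, 22]);
translate([1824, 431, 414]) cube([71, 832, 22]);
translate([1939, 431, 414]) cube([71, 832, 22]);
translate([2054, 431, 414]) cube([71, 832, 22]);
translate([2169, 431, 414]) cube([71, 832, 22]);


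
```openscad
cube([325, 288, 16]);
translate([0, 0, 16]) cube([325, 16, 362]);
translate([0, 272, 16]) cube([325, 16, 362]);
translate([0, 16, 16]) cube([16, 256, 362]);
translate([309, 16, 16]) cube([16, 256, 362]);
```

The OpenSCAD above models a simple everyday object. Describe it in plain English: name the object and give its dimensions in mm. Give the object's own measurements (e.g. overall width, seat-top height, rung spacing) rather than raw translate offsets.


An open-topped rectangular box: outside dimensions 325×288×378 mm, with a uniform wall and base thickness of 16 mm. The base is a full 325×288 slab on the floor; four walls sit on top of the base. The front and back walls (the −y and +y sides) span the full width; the two side walls fit between them.


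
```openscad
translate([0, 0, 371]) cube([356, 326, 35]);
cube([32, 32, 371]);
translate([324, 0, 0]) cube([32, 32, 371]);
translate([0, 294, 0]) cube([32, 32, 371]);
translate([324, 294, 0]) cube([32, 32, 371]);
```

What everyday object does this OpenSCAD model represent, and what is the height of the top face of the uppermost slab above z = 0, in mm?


A stool. The seat height is 406 mm.

A 356×326×35 slab at z = 371 on four corner posts — a stool. The seat top is 371 + 35 = 406 mm.


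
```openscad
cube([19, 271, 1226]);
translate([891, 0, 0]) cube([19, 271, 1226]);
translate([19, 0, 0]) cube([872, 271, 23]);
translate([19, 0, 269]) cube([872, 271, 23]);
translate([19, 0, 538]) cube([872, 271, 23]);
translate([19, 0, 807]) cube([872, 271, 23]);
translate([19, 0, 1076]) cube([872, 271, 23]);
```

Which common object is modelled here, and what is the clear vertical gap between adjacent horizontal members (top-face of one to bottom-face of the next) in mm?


A bookshelf. The clear shelf gap is 246 mm.

Two tall side panels with 5 horizontal boards between them — a bookshelf. The first two shelf undersides are at z = 0 and z = 269; with shelf thickness 23, the clear gap is 269 − 0 − 23 = 246 mm.


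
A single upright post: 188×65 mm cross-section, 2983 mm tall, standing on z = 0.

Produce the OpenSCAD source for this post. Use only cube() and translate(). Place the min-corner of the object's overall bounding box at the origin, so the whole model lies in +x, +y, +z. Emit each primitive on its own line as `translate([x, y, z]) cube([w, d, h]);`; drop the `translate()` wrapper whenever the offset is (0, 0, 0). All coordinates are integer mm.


cube([188, 65, 2983]);


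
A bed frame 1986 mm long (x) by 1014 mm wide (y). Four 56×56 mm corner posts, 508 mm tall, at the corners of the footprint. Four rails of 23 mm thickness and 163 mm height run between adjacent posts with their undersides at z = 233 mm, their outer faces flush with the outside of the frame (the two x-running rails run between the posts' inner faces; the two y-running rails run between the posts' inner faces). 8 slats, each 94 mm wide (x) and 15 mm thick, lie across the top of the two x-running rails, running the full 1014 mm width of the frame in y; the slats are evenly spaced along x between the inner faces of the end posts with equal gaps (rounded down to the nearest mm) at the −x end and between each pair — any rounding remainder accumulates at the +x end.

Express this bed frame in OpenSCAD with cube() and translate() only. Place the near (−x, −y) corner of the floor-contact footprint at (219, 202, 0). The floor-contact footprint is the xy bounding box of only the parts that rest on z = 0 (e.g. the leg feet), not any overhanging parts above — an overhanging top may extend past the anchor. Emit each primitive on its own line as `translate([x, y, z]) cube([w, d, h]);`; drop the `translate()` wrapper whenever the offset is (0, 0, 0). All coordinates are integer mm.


// slat z = rail_z + rail_h = 233 + 163 = 396
// slat gap = ⌊(1874 − 8·94) / 9⌋ = 124
translate([219, 202, 0]) cube([56, 56, 508]);
translate([219, 1160, 0]) cube([56, 56, 508]);
translate([2149, 202, 0]) cube([56, 56, 508]);
translate([2149, 1160, 0]) cube([56, 56, 508]);
translate([275, 202, 233]) cube([1874, 23, 163]);
translate([275, 1193, 233]) cube([1874, 23, 163]);
translate([219, 258, 233]) cube([23, 902, 163]);
translate([2182, 258, 233]) cube([23, 902, 163]);
translate([399, 202, 396]) cube([94, 1014, 15]);
translate([617, 202, 396]) cube([94, 1014, 15]);
translate([835, 202, 396]) cube([94, 1014, 15]);
translate([1053, 202, 396]) cube([94, 1014, 15]);
translate([1271, 202, 396]) cube([94, 1014, 15]);
translate([1489, 202, 396]) cube([94, 1014, 15]);
translate([1707, 202, 396]) cube([94, 1014, 15]);
translate([1925, 202, 396]) cube([94, 1014, 15]);


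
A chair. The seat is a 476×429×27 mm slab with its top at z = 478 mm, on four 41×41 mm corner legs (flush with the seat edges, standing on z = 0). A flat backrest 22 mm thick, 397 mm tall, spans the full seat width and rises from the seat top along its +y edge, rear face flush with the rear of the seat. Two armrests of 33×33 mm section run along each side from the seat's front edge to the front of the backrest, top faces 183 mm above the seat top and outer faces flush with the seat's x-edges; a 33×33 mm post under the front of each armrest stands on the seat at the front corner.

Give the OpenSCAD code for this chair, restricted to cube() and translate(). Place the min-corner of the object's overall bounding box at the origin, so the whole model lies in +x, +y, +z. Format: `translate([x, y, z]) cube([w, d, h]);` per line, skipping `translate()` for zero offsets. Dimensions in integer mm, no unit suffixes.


translate([0, 0, 451]) cube([476, 429, 27]);
cube([41, 41, 451]);
translate([435, 0, 0]) cube([41, 41, 451]);
translate([0, 388, 0]) cube([41, 41, 451]);
translate([435, 388, 0]) cube([41, 41, 451]);
translate([0, 407, 478]) cube([476, 22, 397]);
translate([0, 0, 628]) cube([33, 407, 33]);
translate([443, 0, 628]) cube([33, 407, 33]);
translate([0, 0, 478]) cube([33, 33, 150]);
translate([443, 0, 478]) cube([33, 33, 150]);


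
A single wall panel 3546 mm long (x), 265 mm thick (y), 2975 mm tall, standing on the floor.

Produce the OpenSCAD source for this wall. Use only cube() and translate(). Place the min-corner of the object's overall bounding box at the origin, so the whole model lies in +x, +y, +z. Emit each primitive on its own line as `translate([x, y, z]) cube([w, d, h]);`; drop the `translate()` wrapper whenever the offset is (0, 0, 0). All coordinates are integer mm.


cube([3546, 265, 2975]);


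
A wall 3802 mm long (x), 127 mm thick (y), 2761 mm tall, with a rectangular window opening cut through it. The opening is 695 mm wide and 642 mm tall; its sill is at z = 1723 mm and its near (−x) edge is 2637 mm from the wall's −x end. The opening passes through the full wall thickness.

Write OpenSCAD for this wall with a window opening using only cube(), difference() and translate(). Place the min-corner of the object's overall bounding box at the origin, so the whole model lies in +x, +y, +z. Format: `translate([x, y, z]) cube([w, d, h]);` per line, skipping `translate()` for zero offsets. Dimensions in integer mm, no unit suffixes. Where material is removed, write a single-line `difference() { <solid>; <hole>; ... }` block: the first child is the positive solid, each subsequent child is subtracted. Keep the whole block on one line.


difference() { cube([3802, 127, 2761]); translate([2637, 0, 1723]) cube([695, 127, 642]); }


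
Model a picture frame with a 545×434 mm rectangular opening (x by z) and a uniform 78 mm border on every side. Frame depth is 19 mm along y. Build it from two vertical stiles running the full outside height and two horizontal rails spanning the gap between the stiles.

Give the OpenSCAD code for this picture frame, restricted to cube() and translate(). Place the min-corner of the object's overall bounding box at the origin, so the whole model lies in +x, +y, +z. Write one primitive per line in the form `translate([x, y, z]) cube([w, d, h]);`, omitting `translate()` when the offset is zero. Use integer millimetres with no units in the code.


cube([78, 19, 590]);
translate([623, 0, 0]) cube([78, 19, 590]);
translate([78, 0, 0]) cube([545, 19, 78]);
translate([78, 0, 512]) cube([545, 19, 78]);


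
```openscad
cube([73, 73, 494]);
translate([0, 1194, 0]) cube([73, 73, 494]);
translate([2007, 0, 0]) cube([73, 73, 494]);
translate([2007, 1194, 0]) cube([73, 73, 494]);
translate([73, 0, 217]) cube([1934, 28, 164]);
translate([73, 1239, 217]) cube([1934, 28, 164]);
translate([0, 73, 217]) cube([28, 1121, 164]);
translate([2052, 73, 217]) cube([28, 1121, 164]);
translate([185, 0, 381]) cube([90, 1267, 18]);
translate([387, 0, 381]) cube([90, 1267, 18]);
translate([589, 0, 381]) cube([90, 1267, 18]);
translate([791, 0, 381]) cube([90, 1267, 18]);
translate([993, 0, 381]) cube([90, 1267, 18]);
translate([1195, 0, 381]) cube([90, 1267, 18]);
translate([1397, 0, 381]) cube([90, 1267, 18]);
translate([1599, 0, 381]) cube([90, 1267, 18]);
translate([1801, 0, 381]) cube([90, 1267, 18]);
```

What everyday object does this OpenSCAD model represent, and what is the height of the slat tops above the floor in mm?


A bed frame. The slat-top height is 399 mm.

Four posts, four rails, and a row of slats — a bed frame. Slats sit on the rails at z = 217 + 164 = 381; with slat thickness 18, the top is 399 mm.


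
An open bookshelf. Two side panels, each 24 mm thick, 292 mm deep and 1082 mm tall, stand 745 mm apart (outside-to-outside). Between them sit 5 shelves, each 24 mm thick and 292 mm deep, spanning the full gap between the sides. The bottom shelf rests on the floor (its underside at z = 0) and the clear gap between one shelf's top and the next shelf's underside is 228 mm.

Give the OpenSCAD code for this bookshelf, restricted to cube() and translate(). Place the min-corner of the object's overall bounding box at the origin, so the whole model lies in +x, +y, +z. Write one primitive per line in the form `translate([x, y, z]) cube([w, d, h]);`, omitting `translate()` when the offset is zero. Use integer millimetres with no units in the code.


cube([24, 292, 1082]);
translate([721, 0, 0]) cube([24, 292, 1082]);
translate([24, 0, 0]) cube([697, 292, 24]);
translate([24, 0, 252]) cube([697, 292, 24]);
translate([24, 0, 504]) cube([697, 292, 24]);
translate([24, 0, 756]) cube([697, 292, 24]);
translate([24, 0, 1008]) cube([697, 292, 24]);


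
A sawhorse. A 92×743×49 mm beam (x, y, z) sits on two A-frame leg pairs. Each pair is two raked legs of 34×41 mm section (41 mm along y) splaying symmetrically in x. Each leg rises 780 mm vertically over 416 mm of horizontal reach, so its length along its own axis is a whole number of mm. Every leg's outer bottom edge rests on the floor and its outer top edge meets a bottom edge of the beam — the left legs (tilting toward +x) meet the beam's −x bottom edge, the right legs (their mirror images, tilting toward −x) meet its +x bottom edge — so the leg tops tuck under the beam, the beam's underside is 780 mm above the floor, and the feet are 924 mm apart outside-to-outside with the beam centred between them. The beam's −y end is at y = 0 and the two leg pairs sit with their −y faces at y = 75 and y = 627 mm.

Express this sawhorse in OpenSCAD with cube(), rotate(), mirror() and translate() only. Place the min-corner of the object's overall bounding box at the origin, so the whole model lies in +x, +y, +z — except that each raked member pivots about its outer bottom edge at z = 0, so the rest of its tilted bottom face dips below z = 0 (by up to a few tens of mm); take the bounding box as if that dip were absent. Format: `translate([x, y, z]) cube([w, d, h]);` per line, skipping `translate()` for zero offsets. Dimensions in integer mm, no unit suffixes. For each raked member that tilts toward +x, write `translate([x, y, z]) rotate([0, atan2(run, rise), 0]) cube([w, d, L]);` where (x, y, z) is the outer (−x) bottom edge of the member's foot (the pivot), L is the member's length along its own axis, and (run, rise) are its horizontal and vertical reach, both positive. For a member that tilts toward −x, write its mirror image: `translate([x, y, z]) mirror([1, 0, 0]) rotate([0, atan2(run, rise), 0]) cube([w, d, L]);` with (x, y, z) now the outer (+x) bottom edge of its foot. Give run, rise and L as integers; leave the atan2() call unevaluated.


// leg length = √(416² + 780²) = 884
// right-leg outer foot x = 2·416 + 92 = 924
// beam min-corner = (416, 0, 780)
translate([416, 0, 780]) cube([92, 743, 49]);
translate([0, 75, 0]) rotate([0, atan2(416, 780), 0]) cube([34, 41, 884]);
translate([924, 75, 0]) mirror([1, 0, 0]) rotate([0, atan2(416, 780), 0]) cube([34, 41, 884]);
translate([0, 627, 0]) rotate([0, atan2(416, 780), 0]) cube([34, 41, 884]);
translate([924, 627, 0]) mirror([1, 0, 0]) rotate([0, atan2(416, 780), 0]) cube([34, 41, 884]);


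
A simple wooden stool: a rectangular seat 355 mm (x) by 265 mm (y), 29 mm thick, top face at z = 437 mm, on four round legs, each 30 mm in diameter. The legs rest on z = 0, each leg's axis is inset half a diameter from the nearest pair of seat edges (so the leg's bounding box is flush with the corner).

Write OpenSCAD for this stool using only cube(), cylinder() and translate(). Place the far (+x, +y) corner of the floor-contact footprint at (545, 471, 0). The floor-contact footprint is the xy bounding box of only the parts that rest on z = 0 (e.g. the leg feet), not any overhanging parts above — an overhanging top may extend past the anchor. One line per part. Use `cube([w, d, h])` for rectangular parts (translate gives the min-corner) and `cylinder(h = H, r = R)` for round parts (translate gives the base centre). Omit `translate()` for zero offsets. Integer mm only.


translate([190, 206, 408]) cube([355, 265, 29]);
translate([205, 221, 0]) cylinder(h = 408, r = 15);
translate([530, 221, 0]) cylinder(h = 408, r = 15);
translate([205, 456, 0]) cylinder(h = 408, r = 15);
translate([530, 456, 0]) cylinder(h = 408, r = 15);


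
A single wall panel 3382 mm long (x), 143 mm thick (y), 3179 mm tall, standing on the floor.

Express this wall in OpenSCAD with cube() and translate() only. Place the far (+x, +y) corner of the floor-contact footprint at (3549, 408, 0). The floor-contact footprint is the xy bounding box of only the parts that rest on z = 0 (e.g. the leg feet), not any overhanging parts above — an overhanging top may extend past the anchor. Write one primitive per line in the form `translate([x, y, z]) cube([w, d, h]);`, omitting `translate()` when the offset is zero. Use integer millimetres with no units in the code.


translate([167, 265, 0]) cube([3382, 143, 3179]);


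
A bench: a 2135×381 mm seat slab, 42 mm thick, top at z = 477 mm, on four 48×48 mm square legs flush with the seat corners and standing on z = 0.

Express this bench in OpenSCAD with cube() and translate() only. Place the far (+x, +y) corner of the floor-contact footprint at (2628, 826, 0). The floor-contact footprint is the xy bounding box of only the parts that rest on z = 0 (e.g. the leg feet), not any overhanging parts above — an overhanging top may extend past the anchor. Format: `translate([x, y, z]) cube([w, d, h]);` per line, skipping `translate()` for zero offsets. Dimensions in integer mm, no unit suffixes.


// leg_h = 477 − 42 = 435
translate([493, 445, 435]) cube([2135, 381, 42]);
translate([493, 445, 0]) cube([48, 48, 435]);
translate([493, 778, 0]) cube([48, 48, 435]);
translate([2580, 445, 0]) cube([48, 48, 435]);
translate([2580, 778, 0]) cube([48, 48, 435]);


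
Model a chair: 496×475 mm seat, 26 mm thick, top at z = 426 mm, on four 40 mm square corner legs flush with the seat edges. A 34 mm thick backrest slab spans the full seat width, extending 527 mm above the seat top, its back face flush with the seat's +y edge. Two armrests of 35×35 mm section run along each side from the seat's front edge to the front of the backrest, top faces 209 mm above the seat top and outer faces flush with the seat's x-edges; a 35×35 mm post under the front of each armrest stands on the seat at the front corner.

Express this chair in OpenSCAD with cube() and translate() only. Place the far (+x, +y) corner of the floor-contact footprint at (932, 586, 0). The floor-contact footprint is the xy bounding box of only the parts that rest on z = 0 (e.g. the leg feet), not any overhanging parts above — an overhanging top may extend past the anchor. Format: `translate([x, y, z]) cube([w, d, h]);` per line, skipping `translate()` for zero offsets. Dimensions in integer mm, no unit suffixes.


translate([436, 111, 400]) cube([496, 475, 26]);
translate([436, 111, 0]) cube([40, 40, 400]);
translate([892, 111, 0]) cube([40, 40, 400]);
translate([436, 546, 0]) cube([40, 40, 400]);
translate([892, 546, 0]) cube([40, 40, 400]);
translate([436, 552, 426]) cube([496, 34, 527]);
translate([436, 111, 600]) cube([35, 441, 35]);
translate([897, 111, 600]) cube([35, 441, 35]);
translate([436, 111, 426]) cube([35, 35, 174]);
translate([897, 111, 426]) cube([35, 35, 174]);


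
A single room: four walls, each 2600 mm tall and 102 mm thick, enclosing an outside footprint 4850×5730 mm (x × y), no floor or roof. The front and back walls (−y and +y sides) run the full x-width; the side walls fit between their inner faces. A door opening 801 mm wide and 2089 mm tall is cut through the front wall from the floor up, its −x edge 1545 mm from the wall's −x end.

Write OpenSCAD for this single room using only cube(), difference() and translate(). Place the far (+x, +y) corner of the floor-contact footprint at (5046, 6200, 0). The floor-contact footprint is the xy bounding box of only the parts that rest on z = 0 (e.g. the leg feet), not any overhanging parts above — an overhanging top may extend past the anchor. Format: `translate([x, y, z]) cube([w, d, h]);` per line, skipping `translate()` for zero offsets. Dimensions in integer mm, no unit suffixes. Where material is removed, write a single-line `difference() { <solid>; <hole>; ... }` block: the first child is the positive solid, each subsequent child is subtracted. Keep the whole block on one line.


difference() { translate([196, 470, 0]) cube([4850, 102, 2600]); translate([1741, 470, 0]) cube([801, 102, 2089]); }
translate([196, 6098, 0]) cube([4850, 102, 2600]);
translate([196, 572, 0]) cube([102, 5526, 2600]);
translate([4944, 572, 0]) cube([102, 5526, 2600]);


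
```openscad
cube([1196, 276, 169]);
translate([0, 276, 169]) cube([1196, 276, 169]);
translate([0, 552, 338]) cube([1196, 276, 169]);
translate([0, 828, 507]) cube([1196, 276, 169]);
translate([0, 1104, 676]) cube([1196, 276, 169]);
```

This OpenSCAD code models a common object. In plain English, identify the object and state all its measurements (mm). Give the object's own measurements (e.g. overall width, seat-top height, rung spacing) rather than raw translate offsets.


A straight staircase of 5 solid steps. Each step is 1196 mm wide (x), 276 mm deep (y, the going) and 169 mm tall (the rise). The first step rests on the floor; each subsequent step sits one going further in +y and one rise higher in +z, directly behind and above the previous step with no overlap.


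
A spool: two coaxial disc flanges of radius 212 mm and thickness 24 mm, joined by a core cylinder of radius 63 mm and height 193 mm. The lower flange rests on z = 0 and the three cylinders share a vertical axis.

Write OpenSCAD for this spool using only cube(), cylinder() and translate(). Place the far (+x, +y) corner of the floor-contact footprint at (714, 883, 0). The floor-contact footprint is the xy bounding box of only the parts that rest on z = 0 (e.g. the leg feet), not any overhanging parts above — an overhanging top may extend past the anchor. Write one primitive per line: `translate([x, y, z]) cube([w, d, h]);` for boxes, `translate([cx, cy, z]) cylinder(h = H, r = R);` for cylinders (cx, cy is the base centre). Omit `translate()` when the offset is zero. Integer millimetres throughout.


translate([502, 671, 0]) cylinder(h = 24, r = 212);
translate([502, 671, 24]) cylinder(h = 193, r = 63);
translate([502, 671, 217]) cylinder(h = 24, r = 212);


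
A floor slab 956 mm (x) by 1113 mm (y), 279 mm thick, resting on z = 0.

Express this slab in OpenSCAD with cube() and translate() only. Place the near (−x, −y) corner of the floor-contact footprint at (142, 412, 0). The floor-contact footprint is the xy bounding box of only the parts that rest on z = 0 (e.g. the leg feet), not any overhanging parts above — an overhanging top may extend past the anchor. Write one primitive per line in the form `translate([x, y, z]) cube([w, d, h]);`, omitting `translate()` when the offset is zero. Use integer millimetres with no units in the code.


translate([142, 412, 0]) cube([956, 1113, 279]);


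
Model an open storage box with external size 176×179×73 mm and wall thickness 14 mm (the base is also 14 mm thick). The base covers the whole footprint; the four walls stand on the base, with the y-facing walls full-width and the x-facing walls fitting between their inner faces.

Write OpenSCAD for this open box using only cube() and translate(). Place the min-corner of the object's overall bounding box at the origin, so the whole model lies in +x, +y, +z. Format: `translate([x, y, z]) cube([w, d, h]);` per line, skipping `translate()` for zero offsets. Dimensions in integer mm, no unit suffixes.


cube([176, 179, 14]);
translate([0, 0, 14]) cube([176, 14, 59]);
translate([0, 165, 14]) cube([176, 14, 59]);
translate([0, 14, 14]) cube([14, 151, 59]);
translate([162, 14, 14]) cube([14, 151, 59]);


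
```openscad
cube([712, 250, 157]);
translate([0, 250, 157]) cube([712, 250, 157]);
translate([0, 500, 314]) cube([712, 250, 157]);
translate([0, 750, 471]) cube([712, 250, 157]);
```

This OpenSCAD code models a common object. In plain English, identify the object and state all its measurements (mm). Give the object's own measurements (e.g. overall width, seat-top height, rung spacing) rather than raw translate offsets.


A straight staircase of 4 solid steps. Each step is 712 mm wide (x), 250 mm deep (y, the going) and 157 mm tall (the rise). The first step rests on the floor; each subsequent step sits one going further in +y and one rise higher in +z, directly behind and above the previous step with no overlap.


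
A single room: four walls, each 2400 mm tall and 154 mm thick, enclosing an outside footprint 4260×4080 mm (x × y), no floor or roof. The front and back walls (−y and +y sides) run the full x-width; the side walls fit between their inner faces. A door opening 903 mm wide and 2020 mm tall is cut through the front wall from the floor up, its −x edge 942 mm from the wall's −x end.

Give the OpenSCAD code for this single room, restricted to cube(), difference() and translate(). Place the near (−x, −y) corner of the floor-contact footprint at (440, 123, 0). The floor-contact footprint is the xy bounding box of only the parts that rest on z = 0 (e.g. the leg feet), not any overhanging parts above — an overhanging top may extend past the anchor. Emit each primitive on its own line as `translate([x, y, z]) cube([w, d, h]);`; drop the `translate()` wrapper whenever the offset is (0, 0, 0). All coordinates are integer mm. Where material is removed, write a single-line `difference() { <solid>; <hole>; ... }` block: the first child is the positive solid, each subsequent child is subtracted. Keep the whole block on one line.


difference() { translate([440, 123, 0]) cube([4260, 154, 2400]); translate([1382, 123, 0]) cube([903, 154, 2020]); }
translate([440, 4049, 0]) cube([4260, 154, 2400]);
translate([440, 277, 0]) cube([154, 3772, 2400]);
translate([4546, 277, 0]) cube([154, 3772, 2400]);


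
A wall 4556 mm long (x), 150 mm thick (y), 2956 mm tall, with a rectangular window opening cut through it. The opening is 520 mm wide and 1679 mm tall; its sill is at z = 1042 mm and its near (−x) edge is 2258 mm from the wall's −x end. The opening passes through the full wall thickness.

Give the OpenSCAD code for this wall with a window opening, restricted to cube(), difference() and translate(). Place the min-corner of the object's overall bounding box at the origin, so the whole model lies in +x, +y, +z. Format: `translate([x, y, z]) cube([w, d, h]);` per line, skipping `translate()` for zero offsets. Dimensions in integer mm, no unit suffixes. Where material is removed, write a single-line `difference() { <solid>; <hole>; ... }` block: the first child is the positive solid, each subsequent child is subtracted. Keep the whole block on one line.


difference() { cube([4556, 150, 2956]); translate([2258, 0, 1042]) cube([520, 150, 1679]); }


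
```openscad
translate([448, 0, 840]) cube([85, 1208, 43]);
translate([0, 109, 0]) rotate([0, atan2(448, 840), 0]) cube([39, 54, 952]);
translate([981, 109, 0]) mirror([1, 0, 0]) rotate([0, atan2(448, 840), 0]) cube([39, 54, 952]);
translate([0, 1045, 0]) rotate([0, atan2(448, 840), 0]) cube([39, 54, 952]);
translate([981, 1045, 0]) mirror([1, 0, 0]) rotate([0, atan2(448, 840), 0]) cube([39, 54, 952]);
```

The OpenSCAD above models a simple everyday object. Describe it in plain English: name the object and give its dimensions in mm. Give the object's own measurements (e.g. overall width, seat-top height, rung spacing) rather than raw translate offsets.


A sawhorse. A 85×1208×43 mm beam (x, y, z) sits on two A-frame leg pairs. Each pair is two raked legs of 39×54 mm section (54 mm along y) splaying symmetrically in x. Each leg rises 840 mm vertically over 448 mm of horizontal reach and is 952 mm long along its own axis. Every leg's outer bottom edge rests on the floor and its outer top edge meets a bottom edge of the beam — the left legs (tilting toward +x) meet the beam's −x bottom edge, the right legs (their mirror images, tilting toward −x) meet its +x bottom edge — so the leg tops tuck under the beam, the beam's underside is 840 mm above the floor, and the feet are 981 mm apart outside-to-outside with the beam centred between them. The two leg pairs are set in 109 mm from either end of the beam.


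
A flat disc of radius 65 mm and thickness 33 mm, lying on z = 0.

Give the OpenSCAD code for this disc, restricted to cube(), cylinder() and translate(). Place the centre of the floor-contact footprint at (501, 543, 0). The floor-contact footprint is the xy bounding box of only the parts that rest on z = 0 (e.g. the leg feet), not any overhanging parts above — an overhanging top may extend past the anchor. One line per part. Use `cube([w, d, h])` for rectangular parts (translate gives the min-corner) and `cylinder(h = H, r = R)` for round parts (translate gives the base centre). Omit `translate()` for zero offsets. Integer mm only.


translate([501, 543, 0]) cylinder(h = 33, r = 65);


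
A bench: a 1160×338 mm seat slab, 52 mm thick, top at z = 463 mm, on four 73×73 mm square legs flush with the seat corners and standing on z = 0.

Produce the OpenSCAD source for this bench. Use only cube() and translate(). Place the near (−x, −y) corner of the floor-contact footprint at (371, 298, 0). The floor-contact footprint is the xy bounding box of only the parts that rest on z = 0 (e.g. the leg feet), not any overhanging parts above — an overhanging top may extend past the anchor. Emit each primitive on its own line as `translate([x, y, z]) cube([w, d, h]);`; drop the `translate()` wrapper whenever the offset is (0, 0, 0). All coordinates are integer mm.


translate([371, 298, 411]) cube([1160, 338, 52]);
translate([371, 298, 0]) cube([73, 73, 411]);
translate([371, 563, 0]) cube([73, 73, 411]);
translate([1458, 298, 0]) cube([73, 73, 411]);
translate([1458, 563, 0]) cube([73, 73, 411]);


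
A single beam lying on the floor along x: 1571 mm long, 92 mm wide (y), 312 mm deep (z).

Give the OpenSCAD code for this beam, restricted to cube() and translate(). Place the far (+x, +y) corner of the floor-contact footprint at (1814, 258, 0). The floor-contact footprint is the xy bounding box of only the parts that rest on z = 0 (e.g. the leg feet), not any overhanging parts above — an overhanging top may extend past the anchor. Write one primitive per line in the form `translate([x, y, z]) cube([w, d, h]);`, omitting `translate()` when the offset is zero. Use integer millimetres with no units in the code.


translate([243, 166, 0]) cube([1571, 92, 312]);
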